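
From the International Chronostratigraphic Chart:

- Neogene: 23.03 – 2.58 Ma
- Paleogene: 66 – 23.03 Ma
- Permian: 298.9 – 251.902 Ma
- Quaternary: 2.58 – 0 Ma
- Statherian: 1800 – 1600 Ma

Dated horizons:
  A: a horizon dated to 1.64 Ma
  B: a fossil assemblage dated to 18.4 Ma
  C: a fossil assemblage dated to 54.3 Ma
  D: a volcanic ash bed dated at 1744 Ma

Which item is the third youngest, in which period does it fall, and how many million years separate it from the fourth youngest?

Smaller Ma means younger, so youngest first: A 1.64 < B 18.4 < C 54.3 < D 1744.
Counting 3 along gives C (54.3 Ma); the excerpt puts that inside the Paleogene, 66–23.03 Ma.
Next in line is D (1744 Ma), and 1744 − 54.3 = 1689.7 Myr.

C, in the Paleogene; 1689.7 million years to D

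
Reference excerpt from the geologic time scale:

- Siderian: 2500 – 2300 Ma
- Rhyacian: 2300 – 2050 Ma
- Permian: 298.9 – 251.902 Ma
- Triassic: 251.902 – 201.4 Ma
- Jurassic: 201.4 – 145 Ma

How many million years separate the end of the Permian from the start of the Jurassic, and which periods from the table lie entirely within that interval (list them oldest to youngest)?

The Permian closes at 251.902 Ma and the Jurassic opens at 201.4 Ma, so the interval is 251.902 − 201.4 = 50.502 Myr.
A period fits inside if it starts at or after 251.902 Ma and ends at or before 201.4 Ma; oldest first that gives Triassic.

50.502 million years; Triassic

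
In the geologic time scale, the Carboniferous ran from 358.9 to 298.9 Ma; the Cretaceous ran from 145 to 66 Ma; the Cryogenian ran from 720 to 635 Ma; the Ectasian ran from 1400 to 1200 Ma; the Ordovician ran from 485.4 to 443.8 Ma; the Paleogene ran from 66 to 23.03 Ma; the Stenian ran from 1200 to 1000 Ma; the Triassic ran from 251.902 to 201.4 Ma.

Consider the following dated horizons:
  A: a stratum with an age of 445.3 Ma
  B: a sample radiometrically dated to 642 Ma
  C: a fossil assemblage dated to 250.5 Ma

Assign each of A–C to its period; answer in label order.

Match each age against the start–end ranges in the excerpt: A = 445.3 Ma → Ordovician (485.4–443.8); B = 642 Ma → Cryogenian (720–635); C = 250.5 Ma → Triassic (251.902–201.4).

A — Ordovician; B — Cryogenian; C — Triassic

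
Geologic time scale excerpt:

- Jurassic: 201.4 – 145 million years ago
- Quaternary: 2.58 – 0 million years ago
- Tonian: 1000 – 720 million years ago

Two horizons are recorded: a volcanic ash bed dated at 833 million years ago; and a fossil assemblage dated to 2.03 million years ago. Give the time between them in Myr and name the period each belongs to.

Elapsed time: 833 − 2.03 = 830.97 Myr.
833 Ma lies within 1000–720 Ma: Tonian.
2.03 Ma lies within 2.58–0 Ma: Quaternary.

830.97 million years apart; the first in the Tonian, the second in the Quaternary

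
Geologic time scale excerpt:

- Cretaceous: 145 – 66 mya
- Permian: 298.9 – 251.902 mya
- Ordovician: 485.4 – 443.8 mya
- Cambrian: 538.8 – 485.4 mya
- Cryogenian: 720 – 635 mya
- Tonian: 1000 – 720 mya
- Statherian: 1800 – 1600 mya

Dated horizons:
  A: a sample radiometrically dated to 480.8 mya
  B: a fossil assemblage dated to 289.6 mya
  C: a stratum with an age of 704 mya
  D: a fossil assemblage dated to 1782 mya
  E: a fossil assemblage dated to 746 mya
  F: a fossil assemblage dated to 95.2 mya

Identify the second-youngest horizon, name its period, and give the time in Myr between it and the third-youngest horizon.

Smaller Ma means younger, so youngest first: F 95.2 < B 289.6 < A 480.8 < C 704 < E 746 < D 1782.
Counting 2 along gives B (289.6 Ma); the excerpt puts that inside the Permian, 298.9–251.902 Ma.
Next in line is A (480.8 Ma), and 480.8 − 289.6 = 191.2 Myr.

B, in the Permian; 191.2 million years to A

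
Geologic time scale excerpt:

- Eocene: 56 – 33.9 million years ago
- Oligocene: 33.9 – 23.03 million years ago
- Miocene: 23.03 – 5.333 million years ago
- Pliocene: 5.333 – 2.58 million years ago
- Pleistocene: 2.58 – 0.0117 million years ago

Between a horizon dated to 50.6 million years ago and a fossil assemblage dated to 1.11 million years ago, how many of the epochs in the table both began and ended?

50.6 Ma sits inside the Eocene (56–33.9) and 1.11 Ma inside the Pleistocene (2.58–0.0117); neither of those is wholly between the two dates.
The listed epochs lying completely between them are Oligocene, Miocene, Pliocene — 3 in all.

3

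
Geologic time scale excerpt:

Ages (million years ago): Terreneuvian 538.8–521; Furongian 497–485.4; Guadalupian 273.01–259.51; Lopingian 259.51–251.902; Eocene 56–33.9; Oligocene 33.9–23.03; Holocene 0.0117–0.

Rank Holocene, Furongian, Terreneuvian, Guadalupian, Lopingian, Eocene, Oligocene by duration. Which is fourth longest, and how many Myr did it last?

Start − end for each: Holocene 0.0117 − 0 = 0.0117; Furongian 497 − 485.4 = 11.6; Terreneuvian 538.8 − 521 = 17.8; Guadalupian 273.01 − 259.51 = 13.5; Lopingian 259.51 − 251.902 = 7.608; Eocene 56 − 33.9 = 22.1; Oligocene 33.9 − 23.03 = 10.87.
Ranking these from longest: Eocene > Terreneuvian > Guadalupian > Furongian > Oligocene > Lopingian > Holocene.
Position 4 in that ranking is Furongian, which lasted 11.6 Myr.

Furongian, 11.6 million years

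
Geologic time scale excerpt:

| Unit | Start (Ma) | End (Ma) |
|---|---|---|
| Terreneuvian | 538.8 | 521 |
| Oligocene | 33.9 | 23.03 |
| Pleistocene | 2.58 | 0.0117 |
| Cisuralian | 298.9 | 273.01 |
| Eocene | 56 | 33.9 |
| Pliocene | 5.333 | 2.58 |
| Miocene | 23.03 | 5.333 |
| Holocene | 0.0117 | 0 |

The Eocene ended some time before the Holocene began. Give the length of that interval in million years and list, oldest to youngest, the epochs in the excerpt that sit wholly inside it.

33.8883 million years; Oligocene, Miocene, Pliocene, Pleistocene

End of Eocene = 33.9 Ma; start of Holocene = 0.0117 Ma.
Gap = 33.9 − 0.0117 = 33.8883 Myr.
Epochs wholly inside 33.9–0.0117 Ma: Oligocene (33.9–23.03), Miocene (23.03–5.333), Pliocene (5.333–2.58), Pleistocene (2.58–0.0117).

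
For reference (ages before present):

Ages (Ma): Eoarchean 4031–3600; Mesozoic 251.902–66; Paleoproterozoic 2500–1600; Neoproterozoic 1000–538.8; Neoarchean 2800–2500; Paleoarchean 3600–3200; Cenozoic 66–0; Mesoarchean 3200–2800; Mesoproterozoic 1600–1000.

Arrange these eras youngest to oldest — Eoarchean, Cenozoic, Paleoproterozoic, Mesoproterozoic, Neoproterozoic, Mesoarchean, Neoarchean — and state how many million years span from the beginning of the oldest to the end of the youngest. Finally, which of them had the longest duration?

From the excerpt: Eoarchean 4031–3600; Cenozoic 66–0; Paleoproterozoic 2500–1600; Mesoproterozoic 1600–1000; Neoproterozoic 1000–538.8; Mesoarchean 3200–2800; Neoarchean 2800–2500 (Ma).
Larger Ma is earlier, so the oldest is Eoarchean and the youngest is Cenozoic; youngest to oldest: Cenozoic, Neoproterozoic, Mesoproterozoic, Paleoproterozoic, Neoarchean, Mesoarchean, Eoarchean.
Oldest start 4031 minus youngest end 0 gives 4031 Myr overall.
Individual lengths (start − end): Cenozoic 66; Mesoarchean 400; Neoarchean 300; Paleoproterozoic 900; Eoarchean 431; Neoproterozoic 461.2; Mesoproterozoic 600. The largest is Paleoproterozoic at 900 Myr.

Cenozoic, Neoproterozoic, Mesoproterozoic, Paleoproterozoic, Neoarchean, Mesoarchean, Eoarchean; total span 4031 Myr; longest is Paleoproterozoic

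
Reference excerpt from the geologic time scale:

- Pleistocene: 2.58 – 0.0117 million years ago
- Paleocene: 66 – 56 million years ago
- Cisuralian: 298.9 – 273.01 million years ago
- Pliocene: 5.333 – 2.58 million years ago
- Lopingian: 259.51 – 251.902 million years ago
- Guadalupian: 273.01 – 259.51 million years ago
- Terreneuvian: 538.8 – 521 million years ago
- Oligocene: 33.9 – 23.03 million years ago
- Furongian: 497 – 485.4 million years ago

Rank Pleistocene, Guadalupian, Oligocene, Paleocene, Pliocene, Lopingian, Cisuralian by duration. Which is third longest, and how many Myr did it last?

Start − end for each: Pleistocene 2.58 − 0.0117 = 2.5683; Guadalupian 273.01 − 259.51 = 13.5; Oligocene 33.9 − 23.03 = 10.87; Paleocene 66 − 56 = 10; Pliocene 5.333 − 2.58 = 2.753; Lopingian 259.51 − 251.902 = 7.608; Cisuralian 298.9 − 273.01 = 25.89.
Ranking these from longest: Cisuralian > Guadalupian > Oligocene > Paleocene > Lopingian > Pliocene > Pleistocene.
Position 3 in that ranking is Oligocene, which lasted 10.87 Myr.

Oligocene, 10.87 million years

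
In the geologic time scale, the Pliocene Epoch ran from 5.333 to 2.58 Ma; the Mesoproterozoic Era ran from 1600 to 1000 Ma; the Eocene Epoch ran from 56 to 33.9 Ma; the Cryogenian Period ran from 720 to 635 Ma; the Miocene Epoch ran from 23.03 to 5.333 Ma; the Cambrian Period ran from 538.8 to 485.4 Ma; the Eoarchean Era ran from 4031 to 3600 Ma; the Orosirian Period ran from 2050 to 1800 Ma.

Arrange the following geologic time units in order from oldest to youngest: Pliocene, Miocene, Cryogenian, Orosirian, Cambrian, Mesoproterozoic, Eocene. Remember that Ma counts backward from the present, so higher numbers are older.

Sorting by start age (descending Ma, since larger Ma = older): Orosirian start 2050, Mesoproterozoic start 1600, Cryogenian start 720, Cambrian start 538.8, Eocene start 56, Miocene start 23.03, Pliocene start 5.333.

Orosirian, Mesoproterozoic, Cryogenian, Cambrian, Eocene, Miocene, Pliocene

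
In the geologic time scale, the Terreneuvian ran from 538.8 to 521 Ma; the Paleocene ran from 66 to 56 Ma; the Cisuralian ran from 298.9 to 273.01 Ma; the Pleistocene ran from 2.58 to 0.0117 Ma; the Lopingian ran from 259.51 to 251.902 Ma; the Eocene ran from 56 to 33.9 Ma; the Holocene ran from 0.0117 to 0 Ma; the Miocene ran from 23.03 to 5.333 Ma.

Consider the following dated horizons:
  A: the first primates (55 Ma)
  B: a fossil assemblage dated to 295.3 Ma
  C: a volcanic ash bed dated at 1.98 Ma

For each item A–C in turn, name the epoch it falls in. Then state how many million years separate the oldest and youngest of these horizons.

A — Eocene; B — Cisuralian; C — Pleistocene; span 293.32 million years

A: 55 Ma lies in 56–33.9 Ma, so Eocene.
B: 295.3 Ma lies in 298.9–273.01 Ma, so Cisuralian.
C: 1.98 Ma lies in 2.58–0.0117 Ma, so Pleistocene.
Oldest = 295.3 Ma, youngest = 1.98 Ma → span 293.32 Myr.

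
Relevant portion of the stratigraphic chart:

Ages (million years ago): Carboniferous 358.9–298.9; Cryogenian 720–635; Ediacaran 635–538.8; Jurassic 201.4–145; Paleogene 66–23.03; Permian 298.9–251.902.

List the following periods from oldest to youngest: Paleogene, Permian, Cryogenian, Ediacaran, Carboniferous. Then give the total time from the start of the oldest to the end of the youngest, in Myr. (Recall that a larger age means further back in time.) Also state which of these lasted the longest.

Start ages (Ma): Cryogenian 720, Ediacaran 635, Carboniferous 358.9, Permian 298.9, Paleogene 66.
Ordered oldest to youngest: Cryogenian, Ediacaran, Carboniferous, Permian, Paleogene.
Span = 720 − 23.03 = 696.97 Myr.
Durations: Paleogene 42.97, Ediacaran 96.2, Permian 46.998, Cryogenian 85, Carboniferous 60 → longest is Ediacaran (96.2 Myr).

Cryogenian, Ediacaran, Carboniferous, Permian, Paleogene; total span 696.97 Myr; longest is Ediacaran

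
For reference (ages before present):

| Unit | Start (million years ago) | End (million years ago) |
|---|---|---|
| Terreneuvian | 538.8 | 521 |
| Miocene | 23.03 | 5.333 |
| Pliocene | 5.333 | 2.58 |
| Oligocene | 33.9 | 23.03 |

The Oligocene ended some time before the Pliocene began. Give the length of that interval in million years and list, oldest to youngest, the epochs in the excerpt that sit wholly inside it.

End of Oligocene = 23.03 Ma; start of Pliocene = 5.333 Ma.
Gap = 23.03 − 5.333 = 17.697 Myr.
Epochs wholly inside 23.03–5.333 Ma: Miocene (23.03–5.333).

17.697 million years; Miocene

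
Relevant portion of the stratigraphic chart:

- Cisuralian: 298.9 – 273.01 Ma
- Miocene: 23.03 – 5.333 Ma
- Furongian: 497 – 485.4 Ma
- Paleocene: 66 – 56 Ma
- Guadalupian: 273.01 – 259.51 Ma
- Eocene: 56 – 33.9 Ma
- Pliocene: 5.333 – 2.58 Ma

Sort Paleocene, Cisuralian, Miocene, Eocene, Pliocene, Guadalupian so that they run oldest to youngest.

Cisuralian → Guadalupian → Paleocene → Eocene → Miocene → Pliocene

Sorting by start age (descending Ma, since larger Ma = older): Cisuralian start 298.9, Guadalupian start 273.01, Paleocene start 66, Eocene start 56, Miocene start 23.03, Pliocene start 5.333.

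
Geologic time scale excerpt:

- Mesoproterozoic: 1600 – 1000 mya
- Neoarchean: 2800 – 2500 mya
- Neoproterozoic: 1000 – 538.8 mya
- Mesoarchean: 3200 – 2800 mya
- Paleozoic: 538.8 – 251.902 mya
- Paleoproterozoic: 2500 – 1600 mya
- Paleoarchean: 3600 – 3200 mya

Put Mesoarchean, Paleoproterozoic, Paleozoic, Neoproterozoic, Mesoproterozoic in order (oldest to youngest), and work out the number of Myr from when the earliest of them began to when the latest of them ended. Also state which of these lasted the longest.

Mesoarchean → Paleoproterozoic → Mesoproterozoic → Neoproterozoic → Paleozoic; total span 2948.098 Myr; longest is Paleoproterozoic

From the excerpt: Mesoarchean 3200–2800; Paleoproterozoic 2500–1600; Paleozoic 538.8–251.902; Neoproterozoic 1000–538.8; Mesoproterozoic 1600–1000 (Ma).
Larger Ma is earlier, so the oldest is Mesoarchean and the youngest is Paleozoic; oldest to youngest: Mesoarchean, Paleoproterozoic, Mesoproterozoic, Neoproterozoic, Paleozoic.
Oldest start 3200 minus youngest end 251.902 gives 2948.098 Myr overall.
Individual lengths (start − end): Neoproterozoic 461.2; Mesoarchean 400; Mesoproterozoic 600; Paleozoic 286.898; Paleoproterozoic 900. The largest is Paleoproterozoic at 900 Myr.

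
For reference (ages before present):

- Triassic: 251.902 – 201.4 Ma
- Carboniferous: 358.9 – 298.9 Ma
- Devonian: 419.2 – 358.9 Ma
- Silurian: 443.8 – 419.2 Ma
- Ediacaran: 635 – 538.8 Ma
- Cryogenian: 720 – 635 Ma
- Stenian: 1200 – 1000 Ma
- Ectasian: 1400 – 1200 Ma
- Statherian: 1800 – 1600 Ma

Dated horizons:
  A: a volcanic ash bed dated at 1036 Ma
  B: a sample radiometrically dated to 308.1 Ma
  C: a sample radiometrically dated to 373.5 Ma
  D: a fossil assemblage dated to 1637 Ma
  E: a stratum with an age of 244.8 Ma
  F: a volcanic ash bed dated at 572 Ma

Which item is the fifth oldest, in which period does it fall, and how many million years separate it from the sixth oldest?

B, in the Carboniferous; 63.3 million years to E

Larger Ma means older, so oldest first: D 1637 > A 1036 > F 572 > C 373.5 > B 308.1 > E 244.8.
Counting 5 along gives B (308.1 Ma); the excerpt puts that inside the Carboniferous, 358.9–298.9 Ma.
Next in line is E (244.8 Ma), and 308.1 − 244.8 = 63.3 Myr.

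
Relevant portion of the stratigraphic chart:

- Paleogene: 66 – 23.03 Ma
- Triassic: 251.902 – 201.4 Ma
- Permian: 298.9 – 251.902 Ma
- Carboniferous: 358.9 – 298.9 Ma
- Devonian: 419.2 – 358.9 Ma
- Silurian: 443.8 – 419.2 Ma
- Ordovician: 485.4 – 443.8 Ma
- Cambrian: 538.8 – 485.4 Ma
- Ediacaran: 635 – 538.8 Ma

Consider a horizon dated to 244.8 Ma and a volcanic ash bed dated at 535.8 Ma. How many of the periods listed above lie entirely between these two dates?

5

The older date is 535.8 Ma and the younger is 244.8 Ma.
Periods with start < 535.8 and end > 244.8 Ma: Ordovician (485.4–443.8), Silurian (443.8–419.2), Devonian (419.2–358.9), Carboniferous (358.9–298.9), Permian (298.9–251.902).
That is 5 complete periods.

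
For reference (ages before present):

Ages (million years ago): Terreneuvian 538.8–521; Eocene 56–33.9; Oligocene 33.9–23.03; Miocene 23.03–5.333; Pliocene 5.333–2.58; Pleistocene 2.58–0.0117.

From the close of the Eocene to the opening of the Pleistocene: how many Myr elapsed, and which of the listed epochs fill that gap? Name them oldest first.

31.32 million years; Oligocene, Miocene, Pliocene

The Eocene closes at 33.9 Ma and the Pleistocene opens at 2.58 Ma, so the interval is 33.9 − 2.58 = 31.32 Myr.
An epoch fits inside if it starts at or after 33.9 Ma and ends at or before 2.58 Ma; oldest first that gives Oligocene, Miocene, Pliocene.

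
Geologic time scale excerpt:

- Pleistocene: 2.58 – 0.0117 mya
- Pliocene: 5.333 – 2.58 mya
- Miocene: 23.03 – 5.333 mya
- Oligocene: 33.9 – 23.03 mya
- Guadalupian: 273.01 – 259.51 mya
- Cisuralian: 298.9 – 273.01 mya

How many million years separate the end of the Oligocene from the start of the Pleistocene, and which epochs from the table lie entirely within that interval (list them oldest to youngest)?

20.45 million years; Miocene, Pliocene

The Oligocene closes at 23.03 Ma and the Pleistocene opens at 2.58 Ma, so the interval is 23.03 − 2.58 = 20.45 Myr.
An epoch fits inside if it starts at or after 23.03 Ma and ends at or before 2.58 Ma; oldest first that gives Miocene, Pliocene.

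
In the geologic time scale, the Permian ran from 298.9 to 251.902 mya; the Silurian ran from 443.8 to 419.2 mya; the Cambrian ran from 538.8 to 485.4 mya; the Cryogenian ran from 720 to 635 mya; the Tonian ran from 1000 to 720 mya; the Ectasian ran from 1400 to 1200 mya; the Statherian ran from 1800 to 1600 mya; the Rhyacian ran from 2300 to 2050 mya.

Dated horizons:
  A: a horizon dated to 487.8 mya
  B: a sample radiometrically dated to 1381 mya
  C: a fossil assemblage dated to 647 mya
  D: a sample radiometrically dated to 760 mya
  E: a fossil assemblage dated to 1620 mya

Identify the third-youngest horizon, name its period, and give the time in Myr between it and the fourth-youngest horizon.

D, in the Tonian; 621 million years to B

Smaller Ma means younger, so youngest first: A 487.8 < C 647 < D 760 < B 1381 < E 1620.
Counting 3 along gives D (760 Ma); the excerpt puts that inside the Tonian, 1000–720 Ma.
Next in line is B (1381 Ma), and 1381 − 760 = 621 Myr.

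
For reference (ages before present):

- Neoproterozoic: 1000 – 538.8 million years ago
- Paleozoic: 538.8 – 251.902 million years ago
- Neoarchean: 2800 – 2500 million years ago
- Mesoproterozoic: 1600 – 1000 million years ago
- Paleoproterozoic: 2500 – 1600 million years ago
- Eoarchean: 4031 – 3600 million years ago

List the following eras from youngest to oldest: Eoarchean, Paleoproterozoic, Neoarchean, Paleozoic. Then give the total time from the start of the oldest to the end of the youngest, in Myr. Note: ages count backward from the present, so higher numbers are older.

Start ages (Ma): Eoarchean 4031, Neoarchean 2800, Paleoproterozoic 2500, Paleozoic 538.8.
Ordered youngest to oldest: Paleozoic, Paleoproterozoic, Neoarchean, Eoarchean.
Span = 4031 − 251.902 = 3779.098 Myr.

Paleozoic, Paleoproterozoic, Neoarchean, Eoarchean; total span 3779.098 Myr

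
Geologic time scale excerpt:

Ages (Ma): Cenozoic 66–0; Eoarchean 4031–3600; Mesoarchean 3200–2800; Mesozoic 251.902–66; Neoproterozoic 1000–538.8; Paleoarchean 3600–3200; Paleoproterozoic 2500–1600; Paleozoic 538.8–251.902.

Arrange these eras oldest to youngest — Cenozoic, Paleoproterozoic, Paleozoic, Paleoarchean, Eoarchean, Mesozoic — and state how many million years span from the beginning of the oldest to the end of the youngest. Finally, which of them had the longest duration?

Start ages (Ma): Eoarchean 4031, Paleoarchean 3600, Paleoproterozoic 2500, Paleozoic 538.8, Mesozoic 251.902, Cenozoic 66.
Ordered oldest to youngest: Eoarchean, Paleoarchean, Paleoproterozoic, Paleozoic, Mesozoic, Cenozoic.
Span = 4031 − 0 = 4031 Myr.
Durations: Paleozoic 286.898, Mesozoic 185.902, Paleoarchean 400, Paleoproterozoic 900, Eoarchean 431, Cenozoic 66 → longest is Paleoproterozoic (900 Myr).

Eoarchean, Paleoarchean, Paleoproterozoic, Paleozoic, Mesozoic, Cenozoic; total span 4031 Myr; longest is Paleoproterozoic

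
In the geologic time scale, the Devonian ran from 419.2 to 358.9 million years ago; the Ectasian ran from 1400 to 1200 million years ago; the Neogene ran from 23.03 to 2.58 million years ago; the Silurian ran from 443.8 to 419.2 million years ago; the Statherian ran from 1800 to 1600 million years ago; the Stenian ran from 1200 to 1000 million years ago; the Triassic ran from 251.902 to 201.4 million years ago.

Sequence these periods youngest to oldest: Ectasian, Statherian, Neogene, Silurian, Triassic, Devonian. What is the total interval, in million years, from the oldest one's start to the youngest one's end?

Neogene, Triassic, Devonian, Silurian, Ectasian, Statherian; total span 1797.42 Myr

Start ages (Ma): Statherian 1800, Ectasian 1400, Silurian 443.8, Devonian 419.2, Triassic 251.902, Neogene 23.03.
Ordered youngest to oldest: Neogene, Triassic, Devonian, Silurian, Ectasian, Statherian.
Span = 1800 − 2.58 = 1797.42 Myr.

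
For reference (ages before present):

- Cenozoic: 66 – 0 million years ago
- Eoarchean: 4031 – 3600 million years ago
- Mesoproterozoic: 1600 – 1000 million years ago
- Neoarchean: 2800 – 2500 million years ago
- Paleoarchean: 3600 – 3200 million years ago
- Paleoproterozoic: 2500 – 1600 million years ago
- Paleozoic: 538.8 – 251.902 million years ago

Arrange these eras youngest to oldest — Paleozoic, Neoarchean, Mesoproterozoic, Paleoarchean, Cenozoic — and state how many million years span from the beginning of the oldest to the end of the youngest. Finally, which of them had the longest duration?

From the excerpt: Paleozoic 538.8–251.902; Neoarchean 2800–2500; Mesoproterozoic 1600–1000; Paleoarchean 3600–3200; Cenozoic 66–0 (Ma).
Larger Ma is earlier, so the oldest is Paleoarchean and the youngest is Cenozoic; youngest to oldest: Cenozoic, Paleozoic, Mesoproterozoic, Neoarchean, Paleoarchean.
Oldest start 3600 minus youngest end 0 gives 3600 Myr overall.
Individual lengths (start − end): Paleoarchean 400; Cenozoic 66; Paleozoic 286.898; Neoarchean 300; Mesoproterozoic 600. The largest is Mesoproterozoic at 600 Myr.

Cenozoic → Paleozoic → Mesoproterozoic → Neoarchean → Paleoarchean; total span 3600 Myr; longest is Mesoproterozoic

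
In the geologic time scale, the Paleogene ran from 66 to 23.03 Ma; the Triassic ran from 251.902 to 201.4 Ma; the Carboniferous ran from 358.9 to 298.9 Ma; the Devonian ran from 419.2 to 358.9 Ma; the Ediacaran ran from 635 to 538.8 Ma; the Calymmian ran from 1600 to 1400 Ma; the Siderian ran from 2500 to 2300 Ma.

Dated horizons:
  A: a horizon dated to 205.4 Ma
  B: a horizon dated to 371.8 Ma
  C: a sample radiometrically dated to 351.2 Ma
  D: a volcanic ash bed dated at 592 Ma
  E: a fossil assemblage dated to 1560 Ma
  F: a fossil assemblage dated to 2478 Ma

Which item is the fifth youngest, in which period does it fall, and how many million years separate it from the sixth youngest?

E, in the Calymmian; 918 million years to F

Sorted youngest-first by Ma: A (205.4), C (351.2), B (371.8), D (592), E (1560), F (2478).
The fifth youngest is E at 1560 Ma, which lies in 1600–1400 Ma: the Calymmian.
The sixth youngest is F at 2478 Ma; separation = |1560 − 2478| = 918 Myr.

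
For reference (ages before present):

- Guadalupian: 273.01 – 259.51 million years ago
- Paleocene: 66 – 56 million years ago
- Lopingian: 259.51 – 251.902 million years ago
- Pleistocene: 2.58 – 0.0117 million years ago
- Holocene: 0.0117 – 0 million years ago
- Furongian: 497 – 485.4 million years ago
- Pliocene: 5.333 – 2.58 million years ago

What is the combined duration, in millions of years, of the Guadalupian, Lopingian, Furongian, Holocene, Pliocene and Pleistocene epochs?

38.041 million years

Each duration: Guadalupian = 13.5; Lopingian = 7.608; Furongian = 11.6; Holocene = 0.0117; Pliocene = 2.753; Pleistocene = 2.5683.
Sum: 13.5 + 7.608 + 11.6 + 0.0117 + 2.753 + 2.5683 = 38.041 Myr.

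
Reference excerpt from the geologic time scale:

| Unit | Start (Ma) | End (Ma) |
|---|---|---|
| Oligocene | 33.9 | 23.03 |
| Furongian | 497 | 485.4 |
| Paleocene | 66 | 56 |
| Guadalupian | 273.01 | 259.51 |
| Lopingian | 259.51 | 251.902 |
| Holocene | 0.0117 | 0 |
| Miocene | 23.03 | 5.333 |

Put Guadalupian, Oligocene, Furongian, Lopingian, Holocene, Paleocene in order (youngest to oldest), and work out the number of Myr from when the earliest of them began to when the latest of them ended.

Start ages (Ma): Furongian 497, Guadalupian 273.01, Lopingian 259.51, Paleocene 66, Oligocene 33.9, Holocene 0.0117.
Ordered youngest to oldest: Holocene, Oligocene, Paleocene, Lopingian, Guadalupian, Furongian.
Span = 497 − 0 = 497 Myr.

Holocene → Oligocene → Paleocene → Lopingian → Guadalupian → Furongian; total span 497 Myr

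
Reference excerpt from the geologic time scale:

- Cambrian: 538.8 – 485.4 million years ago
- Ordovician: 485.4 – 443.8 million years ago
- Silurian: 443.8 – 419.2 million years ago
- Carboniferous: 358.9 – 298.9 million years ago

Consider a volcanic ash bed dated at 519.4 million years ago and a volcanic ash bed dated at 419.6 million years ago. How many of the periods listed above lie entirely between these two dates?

The older date is 519.4 Ma and the younger is 419.6 Ma.
Periods with start < 519.4 and end > 419.6 Ma: Ordovician (485.4–443.8).
That is 1 complete period.

1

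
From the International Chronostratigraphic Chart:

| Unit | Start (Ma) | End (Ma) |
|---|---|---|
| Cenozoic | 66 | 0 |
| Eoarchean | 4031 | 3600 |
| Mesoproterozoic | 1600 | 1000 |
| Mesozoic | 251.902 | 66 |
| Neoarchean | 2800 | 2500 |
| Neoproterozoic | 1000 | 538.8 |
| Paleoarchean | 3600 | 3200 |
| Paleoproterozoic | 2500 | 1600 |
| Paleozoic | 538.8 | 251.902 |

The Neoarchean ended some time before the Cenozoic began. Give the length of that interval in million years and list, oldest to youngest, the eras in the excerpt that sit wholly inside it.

2434 million years; Paleoproterozoic, Mesoproterozoic, Neoproterozoic, Paleozoic, Mesozoic

The Neoarchean closes at 2500 Ma and the Cenozoic opens at 66 Ma, so the interval is 2500 − 66 = 2434 Myr.
An era fits inside if it starts at or after 2500 Ma and ends at or before 66 Ma; oldest first that gives Paleoproterozoic, Mesoproterozoic, Neoproterozoic, Paleozoic, Mesozoic.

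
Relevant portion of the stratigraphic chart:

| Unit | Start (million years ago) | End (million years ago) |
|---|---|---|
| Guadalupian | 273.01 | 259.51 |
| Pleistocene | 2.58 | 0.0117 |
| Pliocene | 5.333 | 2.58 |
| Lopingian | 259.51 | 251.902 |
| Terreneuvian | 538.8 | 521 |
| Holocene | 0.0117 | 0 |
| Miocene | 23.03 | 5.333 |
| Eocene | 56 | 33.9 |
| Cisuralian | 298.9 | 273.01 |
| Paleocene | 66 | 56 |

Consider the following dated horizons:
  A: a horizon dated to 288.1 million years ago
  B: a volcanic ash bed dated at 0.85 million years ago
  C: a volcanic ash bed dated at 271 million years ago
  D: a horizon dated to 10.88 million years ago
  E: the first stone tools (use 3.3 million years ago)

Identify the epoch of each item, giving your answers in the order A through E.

A — Cisuralian; B — Pleistocene; C — Guadalupian; D — Miocene; E — Pliocene

Match each age against the start–end ranges in the excerpt: A = 288.1 Ma → Cisuralian (298.9–273.01); B = 0.85 Ma → Pleistocene (2.58–0.0117); C = 271 Ma → Guadalupian (273.01–259.51); D = 10.88 Ma → Miocene (23.03–5.333); E = 3.3 Ma → Pliocene (5.333–2.58).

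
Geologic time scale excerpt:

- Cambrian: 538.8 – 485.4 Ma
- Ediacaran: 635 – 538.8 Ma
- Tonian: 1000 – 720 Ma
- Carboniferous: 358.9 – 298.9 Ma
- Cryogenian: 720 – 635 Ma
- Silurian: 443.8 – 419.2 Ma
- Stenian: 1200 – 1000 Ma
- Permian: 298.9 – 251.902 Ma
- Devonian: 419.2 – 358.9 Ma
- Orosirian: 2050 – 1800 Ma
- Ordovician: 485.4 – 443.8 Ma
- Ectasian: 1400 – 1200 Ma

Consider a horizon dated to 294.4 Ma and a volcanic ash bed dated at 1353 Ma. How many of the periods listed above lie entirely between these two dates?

9

1353 Ma sits inside the Ectasian (1400–1200) and 294.4 Ma inside the Permian (298.9–251.902); neither of those is wholly between the two dates.
The listed periods lying completely between them are Stenian, Tonian, Cryogenian, Ediacaran, Cambrian, Ordovician, Silurian, Devonian, Carboniferous — 9 in all.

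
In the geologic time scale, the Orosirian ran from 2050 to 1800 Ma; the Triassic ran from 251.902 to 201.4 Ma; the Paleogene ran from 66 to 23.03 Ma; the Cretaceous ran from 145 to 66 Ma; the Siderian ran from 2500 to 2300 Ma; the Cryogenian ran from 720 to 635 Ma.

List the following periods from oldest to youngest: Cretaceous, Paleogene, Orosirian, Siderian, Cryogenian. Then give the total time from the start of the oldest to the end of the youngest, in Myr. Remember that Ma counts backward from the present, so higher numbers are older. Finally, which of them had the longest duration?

From the excerpt: Cretaceous 145–66; Paleogene 66–23.03; Orosirian 2050–1800; Siderian 2500–2300; Cryogenian 720–635 (Ma).
Larger Ma is earlier, so the oldest is Siderian and the youngest is Paleogene; oldest to youngest: Siderian, Orosirian, Cryogenian, Cretaceous, Paleogene.
Oldest start 2500 minus youngest end 23.03 gives 2476.97 Myr overall.
Individual lengths (start − end): Cryogenian 85; Orosirian 250; Siderian 200; Paleogene 42.97; Cretaceous 79. The largest is Orosirian at 250 Myr.

Siderian → Orosirian → Cryogenian → Cretaceous → Paleogene; total span 2476.97 Myr; longest is Orosirian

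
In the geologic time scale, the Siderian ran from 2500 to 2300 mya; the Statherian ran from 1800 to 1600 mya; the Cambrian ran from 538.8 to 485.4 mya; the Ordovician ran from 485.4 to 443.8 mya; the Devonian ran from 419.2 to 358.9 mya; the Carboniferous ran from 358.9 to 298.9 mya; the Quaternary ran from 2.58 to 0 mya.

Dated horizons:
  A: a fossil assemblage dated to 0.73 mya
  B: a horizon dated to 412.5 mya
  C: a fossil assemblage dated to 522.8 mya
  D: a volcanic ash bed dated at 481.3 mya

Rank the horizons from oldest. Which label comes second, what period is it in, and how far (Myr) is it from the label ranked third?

Larger Ma means older, so oldest first: C 522.8 > D 481.3 > B 412.5 > A 0.73.
Counting 2 along gives D (481.3 Ma); the excerpt puts that inside the Ordovician, 485.4–443.8 Ma.
Next in line is B (412.5 Ma), and 481.3 − 412.5 = 68.8 Myr.

D, in the Ordovician; 68.8 million years to B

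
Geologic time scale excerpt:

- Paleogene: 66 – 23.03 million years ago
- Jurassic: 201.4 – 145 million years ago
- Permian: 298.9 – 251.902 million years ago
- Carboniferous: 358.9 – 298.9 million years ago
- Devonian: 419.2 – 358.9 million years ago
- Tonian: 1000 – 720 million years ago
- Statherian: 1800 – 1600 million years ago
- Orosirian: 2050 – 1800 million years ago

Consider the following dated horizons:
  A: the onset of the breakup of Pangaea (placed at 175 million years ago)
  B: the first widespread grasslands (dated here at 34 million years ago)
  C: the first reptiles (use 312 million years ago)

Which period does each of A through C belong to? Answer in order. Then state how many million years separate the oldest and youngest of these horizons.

A — Jurassic; B — Paleogene; C — Carboniferous; span 278 million years

Match each age against the start–end ranges in the excerpt: A = 175 Ma → Jurassic (201.4–145); B = 34 Ma → Paleogene (66–23.03); C = 312 Ma → Carboniferous (358.9–298.9).
The largest age is 312 Ma and the smallest is 34 Ma; their difference is 278 Myr.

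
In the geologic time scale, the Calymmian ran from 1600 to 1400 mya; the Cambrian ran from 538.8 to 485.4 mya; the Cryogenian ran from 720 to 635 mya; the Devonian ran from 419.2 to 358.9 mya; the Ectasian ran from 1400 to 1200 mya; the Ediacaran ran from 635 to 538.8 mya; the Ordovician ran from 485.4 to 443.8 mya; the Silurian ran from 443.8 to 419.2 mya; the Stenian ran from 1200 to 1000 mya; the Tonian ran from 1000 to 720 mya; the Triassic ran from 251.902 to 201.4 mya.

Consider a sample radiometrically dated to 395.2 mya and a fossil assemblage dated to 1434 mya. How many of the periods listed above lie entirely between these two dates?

1434 Ma sits inside the Calymmian (1600–1400) and 395.2 Ma inside the Devonian (419.2–358.9); neither of those is wholly between the two dates.
The listed periods lying completely between them are Ectasian, Stenian, Tonian, Cryogenian, Ediacaran, Cambrian, Ordovician, Silurian — 8 in all.

8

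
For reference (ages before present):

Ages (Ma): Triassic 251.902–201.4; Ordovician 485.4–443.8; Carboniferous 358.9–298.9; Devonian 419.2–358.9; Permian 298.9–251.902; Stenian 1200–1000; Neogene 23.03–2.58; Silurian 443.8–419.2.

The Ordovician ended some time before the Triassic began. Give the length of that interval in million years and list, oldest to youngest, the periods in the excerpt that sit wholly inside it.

The Ordovician closes at 443.8 Ma and the Triassic opens at 251.902 Ma, so the interval is 443.8 − 251.902 = 191.898 Myr.
A period fits inside if it starts at or after 443.8 Ma and ends at or before 251.902 Ma; oldest first that gives Silurian, Devonian, Carboniferous, Permian.

191.898 million years; Silurian, Devonian, Carboniferous, Permian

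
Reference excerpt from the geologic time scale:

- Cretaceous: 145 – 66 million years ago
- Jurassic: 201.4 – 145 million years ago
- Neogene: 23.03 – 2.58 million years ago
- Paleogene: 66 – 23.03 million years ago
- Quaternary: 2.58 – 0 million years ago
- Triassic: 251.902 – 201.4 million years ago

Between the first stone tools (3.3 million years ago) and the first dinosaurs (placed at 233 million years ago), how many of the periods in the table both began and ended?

The older date is 233 Ma and the younger is 3.3 Ma.
Periods with start < 233 and end > 3.3 Ma: Jurassic (201.4–145), Cretaceous (145–66), Paleogene (66–23.03).
That is 3 complete periods.

3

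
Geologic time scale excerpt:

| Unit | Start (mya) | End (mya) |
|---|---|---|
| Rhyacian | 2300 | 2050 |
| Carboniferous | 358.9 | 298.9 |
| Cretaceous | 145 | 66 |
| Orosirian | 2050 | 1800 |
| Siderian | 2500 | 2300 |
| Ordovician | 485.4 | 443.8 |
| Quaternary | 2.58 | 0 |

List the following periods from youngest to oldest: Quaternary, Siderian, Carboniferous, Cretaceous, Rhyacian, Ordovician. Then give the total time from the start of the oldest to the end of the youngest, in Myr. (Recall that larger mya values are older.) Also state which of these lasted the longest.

From the excerpt: Quaternary 2.58–0; Siderian 2500–2300; Carboniferous 358.9–298.9; Cretaceous 145–66; Rhyacian 2300–2050; Ordovician 485.4–443.8 (Ma).
Larger Ma is earlier, so the oldest is Siderian and the youngest is Quaternary; youngest to oldest: Quaternary, Cretaceous, Carboniferous, Ordovician, Rhyacian, Siderian.
Oldest start 2500 minus youngest end 0 gives 2500 Myr overall.
Individual lengths (start − end): Rhyacian 250; Cretaceous 79; Quaternary 2.58; Siderian 200; Ordovician 41.6; Carboniferous 60. The largest is Rhyacian at 250 Myr.

Quaternary, Cretaceous, Carboniferous, Ordovician, Rhyacian, Siderian; total span 2500 Myr; longest is Rhyacian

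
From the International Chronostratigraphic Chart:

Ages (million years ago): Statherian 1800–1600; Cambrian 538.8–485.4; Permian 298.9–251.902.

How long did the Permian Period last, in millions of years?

46.998 million years

298.9 − 251.902 = 46.998 million years.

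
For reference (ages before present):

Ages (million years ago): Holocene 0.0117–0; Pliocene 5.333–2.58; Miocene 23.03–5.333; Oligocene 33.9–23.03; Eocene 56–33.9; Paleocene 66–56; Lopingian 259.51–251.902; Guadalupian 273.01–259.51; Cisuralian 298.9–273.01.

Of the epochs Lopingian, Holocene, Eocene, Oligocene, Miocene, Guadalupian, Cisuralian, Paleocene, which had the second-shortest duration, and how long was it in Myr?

Lopingian, 7.608 million years

Durations: Lopingian 7.608; Holocene 0.0117; Eocene 22.1; Oligocene 10.87; Miocene 17.697; Guadalupian 13.5; Cisuralian 25.89; Paleocene 10 Myr.
Sorted shortest-first: Holocene (0.0117), Lopingian (7.608), Paleocene (10), Oligocene (10.87), Guadalupian (13.5), Miocene (17.697), Eocene (22.1), Cisuralian (25.89).
The second shortest is Lopingian at 7.608 Myr.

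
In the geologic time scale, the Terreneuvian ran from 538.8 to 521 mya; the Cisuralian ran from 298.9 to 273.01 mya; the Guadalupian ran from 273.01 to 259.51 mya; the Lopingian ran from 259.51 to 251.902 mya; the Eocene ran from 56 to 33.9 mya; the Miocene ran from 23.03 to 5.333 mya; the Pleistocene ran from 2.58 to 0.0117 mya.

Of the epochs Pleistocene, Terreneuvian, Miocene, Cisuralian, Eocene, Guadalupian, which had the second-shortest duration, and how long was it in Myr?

Guadalupian, 13.5 million years

Durations: Pleistocene 2.5683; Terreneuvian 17.8; Miocene 17.697; Cisuralian 25.89; Eocene 22.1; Guadalupian 13.5 Myr.
Sorted shortest-first: Pleistocene (2.5683), Guadalupian (13.5), Miocene (17.697), Terreneuvian (17.8), Eocene (22.1), Cisuralian (25.89).
The second shortest is Guadalupian at 13.5 Myr.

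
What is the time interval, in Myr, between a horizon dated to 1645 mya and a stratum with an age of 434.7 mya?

1210.3 million years

1645 − 434.7 = 1210.3 million years.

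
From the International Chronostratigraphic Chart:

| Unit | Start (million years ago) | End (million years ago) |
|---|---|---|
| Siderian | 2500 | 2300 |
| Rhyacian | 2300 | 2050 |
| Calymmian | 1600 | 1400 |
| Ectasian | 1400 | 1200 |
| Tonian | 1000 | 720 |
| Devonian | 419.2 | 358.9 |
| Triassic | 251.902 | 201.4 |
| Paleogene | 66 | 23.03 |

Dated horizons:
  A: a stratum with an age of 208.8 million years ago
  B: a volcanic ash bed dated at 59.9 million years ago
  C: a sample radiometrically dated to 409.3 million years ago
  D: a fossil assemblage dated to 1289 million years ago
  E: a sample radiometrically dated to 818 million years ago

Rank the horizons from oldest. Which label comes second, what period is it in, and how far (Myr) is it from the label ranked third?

E, in the Tonian; 408.7 million years to C

Larger Ma means older, so oldest first: D 1289 > E 818 > C 409.3 > A 208.8 > B 59.9.
Counting 2 along gives E (818 Ma); the excerpt puts that inside the Tonian, 1000–720 Ma.
Next in line is C (409.3 Ma), and 818 − 409.3 = 408.7 Myr.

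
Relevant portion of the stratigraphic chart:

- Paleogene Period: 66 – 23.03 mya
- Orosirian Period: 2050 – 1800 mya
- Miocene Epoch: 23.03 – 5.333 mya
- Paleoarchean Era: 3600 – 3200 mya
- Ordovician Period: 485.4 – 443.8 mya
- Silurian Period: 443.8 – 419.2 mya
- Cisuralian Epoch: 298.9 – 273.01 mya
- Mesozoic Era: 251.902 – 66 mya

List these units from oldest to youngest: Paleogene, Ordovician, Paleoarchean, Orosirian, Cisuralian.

Read off each span (Ma): Paleogene 66–23.03; Ordovician 485.4–443.8; Paleoarchean 3600–3200; Orosirian 2050–1800; Cisuralian 298.9–273.01.
Larger Ma is older, so oldest→youngest is Paleoarchean, Orosirian, Ordovician, Cisuralian, Paleogene.

Paleoarchean, Orosirian, Ordovician, Cisuralian, Paleogene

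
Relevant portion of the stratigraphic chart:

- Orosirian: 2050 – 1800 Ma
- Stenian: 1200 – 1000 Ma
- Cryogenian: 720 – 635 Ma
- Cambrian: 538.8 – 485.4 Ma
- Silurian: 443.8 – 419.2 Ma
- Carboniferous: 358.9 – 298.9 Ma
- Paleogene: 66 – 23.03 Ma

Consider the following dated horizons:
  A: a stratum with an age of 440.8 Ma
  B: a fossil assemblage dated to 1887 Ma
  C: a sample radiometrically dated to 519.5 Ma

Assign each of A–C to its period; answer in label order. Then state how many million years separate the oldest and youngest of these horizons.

A — Silurian; B — Orosirian; C — Cambrian; span 1446.2 million years

A: 440.8 Ma lies in 443.8–419.2 Ma, so Silurian.
B: 1887 Ma lies in 2050–1800 Ma, so Orosirian.
C: 519.5 Ma lies in 538.8–485.4 Ma, so Cambrian.
Oldest = 1887 Ma, youngest = 440.8 Ma → span 1446.2 Myr.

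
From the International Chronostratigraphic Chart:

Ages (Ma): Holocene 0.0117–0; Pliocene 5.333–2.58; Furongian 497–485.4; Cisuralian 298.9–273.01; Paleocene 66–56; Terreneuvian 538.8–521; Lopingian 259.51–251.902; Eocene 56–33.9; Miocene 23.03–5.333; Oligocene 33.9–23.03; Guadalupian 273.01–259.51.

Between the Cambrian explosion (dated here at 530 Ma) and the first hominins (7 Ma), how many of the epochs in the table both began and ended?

7

The older date is 530 Ma and the younger is 7 Ma.
Epochs with start < 530 and end > 7 Ma: Furongian (497–485.4), Cisuralian (298.9–273.01), Guadalupian (273.01–259.51), Lopingian (259.51–251.902), Paleocene (66–56), Eocene (56–33.9), Oligocene (33.9–23.03).
That is 7 complete epochs.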